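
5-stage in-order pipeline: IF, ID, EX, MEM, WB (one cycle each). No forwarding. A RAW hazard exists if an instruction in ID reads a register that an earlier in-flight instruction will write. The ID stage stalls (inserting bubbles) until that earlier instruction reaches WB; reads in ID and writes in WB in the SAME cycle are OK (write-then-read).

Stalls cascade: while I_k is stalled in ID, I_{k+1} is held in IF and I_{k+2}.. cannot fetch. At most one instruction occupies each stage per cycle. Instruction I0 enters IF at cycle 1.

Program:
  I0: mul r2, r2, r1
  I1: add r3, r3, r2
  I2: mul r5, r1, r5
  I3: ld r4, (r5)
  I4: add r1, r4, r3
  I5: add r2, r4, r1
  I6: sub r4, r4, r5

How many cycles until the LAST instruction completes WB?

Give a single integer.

I0 mul r2 <- r2,r1: IF@1 ID@2 stall=0 (-) EX@3 MEM@4 WB@5
I1 add r3 <- r3,r2: IF@2 ID@3 stall=2 (RAW on I0.r2 (WB@5)) EX@6 MEM@7 WB@8
I2 mul r5 <- r1,r5: IF@3 ID@6 stall=0 (-) EX@7 MEM@8 WB@9
I3 ld r4 <- r5: IF@6 ID@7 stall=2 (RAW on I2.r5 (WB@9)) EX@10 MEM@11 WB@12
I4 add r1 <- r4,r3: IF@7 ID@10 stall=2 (RAW on I3.r4 (WB@12)) EX@13 MEM@14 WB@15
I5 add r2 <- r4,r1: IF@10 ID@13 stall=2 (RAW on I4.r1 (WB@15)) EX@16 MEM@17 WB@18
I6 sub r4 <- r4,r5: IF@13 ID@16 stall=0 (-) EX@17 MEM@18 WB@19

Answer: 19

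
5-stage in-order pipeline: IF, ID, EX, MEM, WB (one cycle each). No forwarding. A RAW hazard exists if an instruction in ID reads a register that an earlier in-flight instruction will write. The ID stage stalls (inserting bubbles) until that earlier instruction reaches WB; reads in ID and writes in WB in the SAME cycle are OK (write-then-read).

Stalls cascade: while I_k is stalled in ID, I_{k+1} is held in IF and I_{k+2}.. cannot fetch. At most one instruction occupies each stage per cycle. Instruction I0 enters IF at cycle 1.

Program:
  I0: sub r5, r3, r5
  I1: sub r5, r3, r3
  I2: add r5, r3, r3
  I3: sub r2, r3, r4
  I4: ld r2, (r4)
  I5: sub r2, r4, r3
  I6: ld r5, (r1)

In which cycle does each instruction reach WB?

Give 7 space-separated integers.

I0 sub r5 <- r3,r5: IF@1 ID@2 stall=0 (-) EX@3 MEM@4 WB@5
I1 sub r5 <- r3,r3: IF@2 ID@3 stall=0 (-) EX@4 MEM@5 WB@6
I2 add r5 <- r3,r3: IF@3 ID@4 stall=0 (-) EX@5 MEM@6 WB@7
I3 sub r2 <- r3,r4: IF@4 ID@5 stall=0 (-) EX@6 MEM@7 WB@8
I4 ld r2 <- r4: IF@5 ID@6 stall=0 (-) EX@7 MEM@8 WB@9
I5 sub r2 <- r4,r3: IF@6 ID@7 stall=0 (-) EX@8 MEM@9 WB@10
I6 ld r5 <- r1: IF@7 ID@8 stall=0 (-) EX@9 MEM@10 WB@11

Answer: 5 6 7 8 9 10 11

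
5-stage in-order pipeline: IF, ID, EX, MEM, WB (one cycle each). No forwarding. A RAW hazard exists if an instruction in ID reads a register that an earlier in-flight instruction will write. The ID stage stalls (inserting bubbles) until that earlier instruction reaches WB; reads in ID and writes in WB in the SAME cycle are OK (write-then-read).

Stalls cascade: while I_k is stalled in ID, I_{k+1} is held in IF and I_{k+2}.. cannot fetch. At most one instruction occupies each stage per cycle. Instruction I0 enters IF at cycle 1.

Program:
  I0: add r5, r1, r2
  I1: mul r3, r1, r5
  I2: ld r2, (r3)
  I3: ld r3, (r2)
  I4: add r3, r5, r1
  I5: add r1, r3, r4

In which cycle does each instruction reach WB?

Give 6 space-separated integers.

Answer: 5 8 11 14 15 18

Derivation:
I0 add r5 <- r1,r2: IF@1 ID@2 stall=0 (-) EX@3 MEM@4 WB@5
I1 mul r3 <- r1,r5: IF@2 ID@3 stall=2 (RAW on I0.r5 (WB@5)) EX@6 MEM@7 WB@8
I2 ld r2 <- r3: IF@3 ID@6 stall=2 (RAW on I1.r3 (WB@8)) EX@9 MEM@10 WB@11
I3 ld r3 <- r2: IF@6 ID@9 stall=2 (RAW on I2.r2 (WB@11)) EX@12 MEM@13 WB@14
I4 add r3 <- r5,r1: IF@9 ID@12 stall=0 (-) EX@13 MEM@14 WB@15
I5 add r1 <- r3,r4: IF@12 ID@13 stall=2 (RAW on I4.r3 (WB@15)) EX@16 MEM@17 WB@18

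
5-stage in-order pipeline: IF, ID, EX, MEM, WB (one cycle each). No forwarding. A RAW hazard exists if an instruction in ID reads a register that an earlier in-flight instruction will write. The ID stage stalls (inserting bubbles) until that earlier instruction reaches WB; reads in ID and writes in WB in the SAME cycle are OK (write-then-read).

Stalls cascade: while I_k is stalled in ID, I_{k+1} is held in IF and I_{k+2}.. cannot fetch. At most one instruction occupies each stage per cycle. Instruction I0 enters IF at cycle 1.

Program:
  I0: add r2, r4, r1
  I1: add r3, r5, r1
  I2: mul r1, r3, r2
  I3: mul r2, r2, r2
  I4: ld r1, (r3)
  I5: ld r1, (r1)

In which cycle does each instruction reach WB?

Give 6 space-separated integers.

I0 add r2 <- r4,r1: IF@1 ID@2 stall=0 (-) EX@3 MEM@4 WB@5
I1 add r3 <- r5,r1: IF@2 ID@3 stall=0 (-) EX@4 MEM@5 WB@6
I2 mul r1 <- r3,r2: IF@3 ID@4 stall=2 (RAW on I1.r3 (WB@6)) EX@7 MEM@8 WB@9
I3 mul r2 <- r2,r2: IF@4 ID@7 stall=0 (-) EX@8 MEM@9 WB@10
I4 ld r1 <- r3: IF@7 ID@8 stall=0 (-) EX@9 MEM@10 WB@11
I5 ld r1 <- r1: IF@8 ID@9 stall=2 (RAW on I4.r1 (WB@11)) EX@12 MEM@13 WB@14

Answer: 5 6 9 10 11 14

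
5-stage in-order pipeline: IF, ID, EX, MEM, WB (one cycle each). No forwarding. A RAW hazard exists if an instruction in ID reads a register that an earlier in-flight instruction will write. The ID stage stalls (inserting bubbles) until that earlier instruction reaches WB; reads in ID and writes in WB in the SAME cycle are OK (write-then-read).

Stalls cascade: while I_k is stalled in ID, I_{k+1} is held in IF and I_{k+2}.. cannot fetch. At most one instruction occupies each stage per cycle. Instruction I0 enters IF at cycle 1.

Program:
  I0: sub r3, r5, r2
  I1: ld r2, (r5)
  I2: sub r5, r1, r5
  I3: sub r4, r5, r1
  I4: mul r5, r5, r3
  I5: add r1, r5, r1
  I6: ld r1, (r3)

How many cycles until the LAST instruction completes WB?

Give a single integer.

I0 sub r3 <- r5,r2: IF@1 ID@2 stall=0 (-) EX@3 MEM@4 WB@5
I1 ld r2 <- r5: IF@2 ID@3 stall=0 (-) EX@4 MEM@5 WB@6
I2 sub r5 <- r1,r5: IF@3 ID@4 stall=0 (-) EX@5 MEM@6 WB@7
I3 sub r4 <- r5,r1: IF@4 ID@5 stall=2 (RAW on I2.r5 (WB@7)) EX@8 MEM@9 WB@10
I4 mul r5 <- r5,r3: IF@5 ID@8 stall=0 (-) EX@9 MEM@10 WB@11
I5 add r1 <- r5,r1: IF@8 ID@9 stall=2 (RAW on I4.r5 (WB@11)) EX@12 MEM@13 WB@14
I6 ld r1 <- r3: IF@9 ID@12 stall=0 (-) EX@13 MEM@14 WB@15

Answer: 15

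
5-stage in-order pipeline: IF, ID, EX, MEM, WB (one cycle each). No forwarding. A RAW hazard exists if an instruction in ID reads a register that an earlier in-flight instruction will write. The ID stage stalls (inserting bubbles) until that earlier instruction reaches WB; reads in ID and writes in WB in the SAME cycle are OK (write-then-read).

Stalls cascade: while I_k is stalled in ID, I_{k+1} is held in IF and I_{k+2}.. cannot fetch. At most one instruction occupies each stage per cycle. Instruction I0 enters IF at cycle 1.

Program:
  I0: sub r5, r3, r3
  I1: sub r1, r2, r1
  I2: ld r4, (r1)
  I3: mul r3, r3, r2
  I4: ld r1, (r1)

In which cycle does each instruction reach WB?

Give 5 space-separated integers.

I0 sub r5 <- r3,r3: IF@1 ID@2 stall=0 (-) EX@3 MEM@4 WB@5
I1 sub r1 <- r2,r1: IF@2 ID@3 stall=0 (-) EX@4 MEM@5 WB@6
I2 ld r4 <- r1: IF@3 ID@4 stall=2 (RAW on I1.r1 (WB@6)) EX@7 MEM@8 WB@9
I3 mul r3 <- r3,r2: IF@4 ID@7 stall=0 (-) EX@8 MEM@9 WB@10
I4 ld r1 <- r1: IF@7 ID@8 stall=0 (-) EX@9 MEM@10 WB@11

Answer: 5 6 9 10 11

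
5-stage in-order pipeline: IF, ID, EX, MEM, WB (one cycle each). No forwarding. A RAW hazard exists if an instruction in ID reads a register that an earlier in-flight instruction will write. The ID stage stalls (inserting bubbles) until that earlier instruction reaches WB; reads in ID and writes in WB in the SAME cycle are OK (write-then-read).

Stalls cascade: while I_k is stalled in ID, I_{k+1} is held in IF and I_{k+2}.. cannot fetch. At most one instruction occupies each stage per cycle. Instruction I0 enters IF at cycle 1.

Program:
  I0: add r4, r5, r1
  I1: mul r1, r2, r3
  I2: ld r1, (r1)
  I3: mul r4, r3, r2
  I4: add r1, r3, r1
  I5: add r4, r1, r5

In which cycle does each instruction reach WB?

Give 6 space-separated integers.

I0 add r4 <- r5,r1: IF@1 ID@2 stall=0 (-) EX@3 MEM@4 WB@5
I1 mul r1 <- r2,r3: IF@2 ID@3 stall=0 (-) EX@4 MEM@5 WB@6
I2 ld r1 <- r1: IF@3 ID@4 stall=2 (RAW on I1.r1 (WB@6)) EX@7 MEM@8 WB@9
I3 mul r4 <- r3,r2: IF@4 ID@7 stall=0 (-) EX@8 MEM@9 WB@10
I4 add r1 <- r3,r1: IF@7 ID@8 stall=1 (RAW on I2.r1 (WB@9)) EX@10 MEM@11 WB@12
I5 add r4 <- r1,r5: IF@8 ID@10 stall=2 (RAW on I4.r1 (WB@12)) EX@13 MEM@14 WB@15

Answer: 5 6 9 10 12 15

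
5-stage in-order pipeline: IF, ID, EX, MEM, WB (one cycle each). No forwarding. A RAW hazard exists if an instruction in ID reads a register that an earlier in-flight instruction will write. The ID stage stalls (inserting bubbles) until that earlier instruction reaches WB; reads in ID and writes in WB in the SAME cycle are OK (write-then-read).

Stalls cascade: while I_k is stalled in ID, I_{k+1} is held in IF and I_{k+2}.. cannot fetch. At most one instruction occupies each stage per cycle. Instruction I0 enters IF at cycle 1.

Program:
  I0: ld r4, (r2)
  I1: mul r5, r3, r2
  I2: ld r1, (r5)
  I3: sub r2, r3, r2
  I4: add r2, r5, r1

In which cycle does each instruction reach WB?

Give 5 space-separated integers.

Answer: 5 6 9 10 12

Derivation:
I0 ld r4 <- r2: IF@1 ID@2 stall=0 (-) EX@3 MEM@4 WB@5
I1 mul r5 <- r3,r2: IF@2 ID@3 stall=0 (-) EX@4 MEM@5 WB@6
I2 ld r1 <- r5: IF@3 ID@4 stall=2 (RAW on I1.r5 (WB@6)) EX@7 MEM@8 WB@9
I3 sub r2 <- r3,r2: IF@4 ID@7 stall=0 (-) EX@8 MEM@9 WB@10
I4 add r2 <- r5,r1: IF@7 ID@8 stall=1 (RAW on I2.r1 (WB@9)) EX@10 MEM@11 WB@12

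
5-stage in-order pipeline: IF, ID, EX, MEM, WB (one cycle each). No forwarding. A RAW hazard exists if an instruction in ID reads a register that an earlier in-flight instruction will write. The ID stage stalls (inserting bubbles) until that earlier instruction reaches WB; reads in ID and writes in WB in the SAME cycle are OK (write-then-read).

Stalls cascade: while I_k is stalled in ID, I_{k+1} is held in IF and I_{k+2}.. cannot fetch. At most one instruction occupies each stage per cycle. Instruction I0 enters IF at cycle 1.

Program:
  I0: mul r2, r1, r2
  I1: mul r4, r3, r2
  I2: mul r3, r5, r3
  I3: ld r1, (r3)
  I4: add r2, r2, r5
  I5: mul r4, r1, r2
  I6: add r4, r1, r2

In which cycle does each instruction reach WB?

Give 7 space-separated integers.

Answer: 5 8 9 12 13 16 17

Derivation:
I0 mul r2 <- r1,r2: IF@1 ID@2 stall=0 (-) EX@3 MEM@4 WB@5
I1 mul r4 <- r3,r2: IF@2 ID@3 stall=2 (RAW on I0.r2 (WB@5)) EX@6 MEM@7 WB@8
I2 mul r3 <- r5,r3: IF@3 ID@6 stall=0 (-) EX@7 MEM@8 WB@9
I3 ld r1 <- r3: IF@6 ID@7 stall=2 (RAW on I2.r3 (WB@9)) EX@10 MEM@11 WB@12
I4 add r2 <- r2,r5: IF@7 ID@10 stall=0 (-) EX@11 MEM@12 WB@13
I5 mul r4 <- r1,r2: IF@10 ID@11 stall=2 (RAW on I4.r2 (WB@13)) EX@14 MEM@15 WB@16
I6 add r4 <- r1,r2: IF@11 ID@14 stall=0 (-) EX@15 MEM@16 WB@17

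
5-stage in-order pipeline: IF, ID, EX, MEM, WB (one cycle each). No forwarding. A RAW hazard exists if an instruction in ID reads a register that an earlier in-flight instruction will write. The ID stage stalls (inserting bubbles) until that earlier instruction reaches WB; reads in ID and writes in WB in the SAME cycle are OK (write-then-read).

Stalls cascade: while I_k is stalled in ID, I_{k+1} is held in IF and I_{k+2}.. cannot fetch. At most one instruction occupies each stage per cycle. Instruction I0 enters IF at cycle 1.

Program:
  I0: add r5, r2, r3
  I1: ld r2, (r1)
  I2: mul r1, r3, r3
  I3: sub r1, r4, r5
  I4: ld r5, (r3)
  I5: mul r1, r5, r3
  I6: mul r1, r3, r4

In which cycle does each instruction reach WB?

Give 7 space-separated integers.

Answer: 5 6 7 8 9 12 13

Derivation:
I0 add r5 <- r2,r3: IF@1 ID@2 stall=0 (-) EX@3 MEM@4 WB@5
I1 ld r2 <- r1: IF@2 ID@3 stall=0 (-) EX@4 MEM@5 WB@6
I2 mul r1 <- r3,r3: IF@3 ID@4 stall=0 (-) EX@5 MEM@6 WB@7
I3 sub r1 <- r4,r5: IF@4 ID@5 stall=0 (-) EX@6 MEM@7 WB@8
I4 ld r5 <- r3: IF@5 ID@6 stall=0 (-) EX@7 MEM@8 WB@9
I5 mul r1 <- r5,r3: IF@6 ID@7 stall=2 (RAW on I4.r5 (WB@9)) EX@10 MEM@11 WB@12
I6 mul r1 <- r3,r4: IF@7 ID@10 stall=0 (-) EX@11 MEM@12 WB@13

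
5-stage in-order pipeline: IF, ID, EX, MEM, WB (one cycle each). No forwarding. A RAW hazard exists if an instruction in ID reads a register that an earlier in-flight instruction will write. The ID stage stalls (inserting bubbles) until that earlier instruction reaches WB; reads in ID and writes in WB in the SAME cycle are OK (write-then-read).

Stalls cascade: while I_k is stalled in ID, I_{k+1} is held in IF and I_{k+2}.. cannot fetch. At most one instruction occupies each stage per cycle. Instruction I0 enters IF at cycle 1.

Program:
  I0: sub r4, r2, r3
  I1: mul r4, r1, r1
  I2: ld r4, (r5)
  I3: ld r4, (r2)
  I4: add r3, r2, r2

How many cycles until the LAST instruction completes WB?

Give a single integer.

Answer: 9

Derivation:
I0 sub r4 <- r2,r3: IF@1 ID@2 stall=0 (-) EX@3 MEM@4 WB@5
I1 mul r4 <- r1,r1: IF@2 ID@3 stall=0 (-) EX@4 MEM@5 WB@6
I2 ld r4 <- r5: IF@3 ID@4 stall=0 (-) EX@5 MEM@6 WB@7
I3 ld r4 <- r2: IF@4 ID@5 stall=0 (-) EX@6 MEM@7 WB@8
I4 add r3 <- r2,r2: IF@5 ID@6 stall=0 (-) EX@7 MEM@8 WB@9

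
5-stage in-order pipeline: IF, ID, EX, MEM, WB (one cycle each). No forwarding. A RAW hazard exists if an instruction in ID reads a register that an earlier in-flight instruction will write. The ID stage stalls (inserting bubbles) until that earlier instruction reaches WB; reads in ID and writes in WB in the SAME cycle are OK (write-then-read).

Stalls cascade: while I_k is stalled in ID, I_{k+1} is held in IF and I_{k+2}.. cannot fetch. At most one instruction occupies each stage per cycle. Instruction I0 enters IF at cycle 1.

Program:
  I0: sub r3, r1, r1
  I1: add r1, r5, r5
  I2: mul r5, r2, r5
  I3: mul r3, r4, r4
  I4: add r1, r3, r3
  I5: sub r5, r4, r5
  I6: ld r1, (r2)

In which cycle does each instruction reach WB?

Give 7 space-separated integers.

Answer: 5 6 7 8 11 12 13

Derivation:
I0 sub r3 <- r1,r1: IF@1 ID@2 stall=0 (-) EX@3 MEM@4 WB@5
I1 add r1 <- r5,r5: IF@2 ID@3 stall=0 (-) EX@4 MEM@5 WB@6
I2 mul r5 <- r2,r5: IF@3 ID@4 stall=0 (-) EX@5 MEM@6 WB@7
I3 mul r3 <- r4,r4: IF@4 ID@5 stall=0 (-) EX@6 MEM@7 WB@8
I4 add r1 <- r3,r3: IF@5 ID@6 stall=2 (RAW on I3.r3 (WB@8)) EX@9 MEM@10 WB@11
I5 sub r5 <- r4,r5: IF@6 ID@9 stall=0 (-) EX@10 MEM@11 WB@12
I6 ld r1 <- r2: IF@9 ID@10 stall=0 (-) EX@11 MEM@12 WB@13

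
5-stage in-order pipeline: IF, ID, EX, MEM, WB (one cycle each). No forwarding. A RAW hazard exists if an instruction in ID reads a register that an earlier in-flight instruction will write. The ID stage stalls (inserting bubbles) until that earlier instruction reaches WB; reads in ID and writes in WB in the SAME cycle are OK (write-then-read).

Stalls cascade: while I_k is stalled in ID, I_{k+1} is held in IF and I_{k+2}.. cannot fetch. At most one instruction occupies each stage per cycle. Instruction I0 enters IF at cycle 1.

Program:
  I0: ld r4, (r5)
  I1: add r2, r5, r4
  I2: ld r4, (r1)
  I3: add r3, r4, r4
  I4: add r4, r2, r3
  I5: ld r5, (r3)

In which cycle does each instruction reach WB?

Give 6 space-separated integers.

Answer: 5 8 9 12 15 16

Derivation:
I0 ld r4 <- r5: IF@1 ID@2 stall=0 (-) EX@3 MEM@4 WB@5
I1 add r2 <- r5,r4: IF@2 ID@3 stall=2 (RAW on I0.r4 (WB@5)) EX@6 MEM@7 WB@8
I2 ld r4 <- r1: IF@3 ID@6 stall=0 (-) EX@7 MEM@8 WB@9
I3 add r3 <- r4,r4: IF@6 ID@7 stall=2 (RAW on I2.r4 (WB@9)) EX@10 MEM@11 WB@12
I4 add r4 <- r2,r3: IF@7 ID@10 stall=2 (RAW on I3.r3 (WB@12)) EX@13 MEM@14 WB@15
I5 ld r5 <- r3: IF@10 ID@13 stall=0 (-) EX@14 MEM@15 WB@16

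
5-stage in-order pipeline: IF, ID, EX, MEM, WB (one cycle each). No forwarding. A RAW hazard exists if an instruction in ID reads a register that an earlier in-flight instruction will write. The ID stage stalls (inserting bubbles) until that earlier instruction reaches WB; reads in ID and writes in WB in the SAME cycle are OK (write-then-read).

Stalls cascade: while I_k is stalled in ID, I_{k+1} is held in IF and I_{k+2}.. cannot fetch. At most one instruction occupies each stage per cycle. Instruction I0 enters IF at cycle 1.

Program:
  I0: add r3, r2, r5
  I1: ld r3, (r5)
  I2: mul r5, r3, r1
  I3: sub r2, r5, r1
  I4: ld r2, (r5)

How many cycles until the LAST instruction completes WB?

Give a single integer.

I0 add r3 <- r2,r5: IF@1 ID@2 stall=0 (-) EX@3 MEM@4 WB@5
I1 ld r3 <- r5: IF@2 ID@3 stall=0 (-) EX@4 MEM@5 WB@6
I2 mul r5 <- r3,r1: IF@3 ID@4 stall=2 (RAW on I1.r3 (WB@6)) EX@7 MEM@8 WB@9
I3 sub r2 <- r5,r1: IF@4 ID@7 stall=2 (RAW on I2.r5 (WB@9)) EX@10 MEM@11 WB@12
I4 ld r2 <- r5: IF@7 ID@10 stall=0 (-) EX@11 MEM@12 WB@13

Answer: 13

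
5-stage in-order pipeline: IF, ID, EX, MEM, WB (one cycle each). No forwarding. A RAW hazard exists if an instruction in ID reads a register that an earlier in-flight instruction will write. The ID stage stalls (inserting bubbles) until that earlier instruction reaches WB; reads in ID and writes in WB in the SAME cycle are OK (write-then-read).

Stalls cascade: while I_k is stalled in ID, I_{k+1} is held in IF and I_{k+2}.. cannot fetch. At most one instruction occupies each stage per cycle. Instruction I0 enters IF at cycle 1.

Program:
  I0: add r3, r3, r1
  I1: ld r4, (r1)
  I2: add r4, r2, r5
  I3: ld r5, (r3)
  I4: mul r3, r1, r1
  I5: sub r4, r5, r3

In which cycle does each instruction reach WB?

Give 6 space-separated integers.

Answer: 5 6 7 8 9 12

Derivation:
I0 add r3 <- r3,r1: IF@1 ID@2 stall=0 (-) EX@3 MEM@4 WB@5
I1 ld r4 <- r1: IF@2 ID@3 stall=0 (-) EX@4 MEM@5 WB@6
I2 add r4 <- r2,r5: IF@3 ID@4 stall=0 (-) EX@5 MEM@6 WB@7
I3 ld r5 <- r3: IF@4 ID@5 stall=0 (-) EX@6 MEM@7 WB@8
I4 mul r3 <- r1,r1: IF@5 ID@6 stall=0 (-) EX@7 MEM@8 WB@9
I5 sub r4 <- r5,r3: IF@6 ID@7 stall=2 (RAW on I4.r3 (WB@9)) EX@10 MEM@11 WB@12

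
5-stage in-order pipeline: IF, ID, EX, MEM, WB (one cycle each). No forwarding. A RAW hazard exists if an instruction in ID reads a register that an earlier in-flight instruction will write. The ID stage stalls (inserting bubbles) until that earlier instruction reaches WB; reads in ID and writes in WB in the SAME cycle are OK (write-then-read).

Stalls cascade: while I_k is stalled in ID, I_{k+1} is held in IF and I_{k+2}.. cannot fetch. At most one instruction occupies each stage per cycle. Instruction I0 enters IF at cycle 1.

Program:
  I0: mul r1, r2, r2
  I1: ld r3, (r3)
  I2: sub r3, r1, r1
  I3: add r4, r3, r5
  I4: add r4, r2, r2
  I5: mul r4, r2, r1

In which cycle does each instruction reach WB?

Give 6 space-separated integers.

Answer: 5 6 8 11 12 13

Derivation:
I0 mul r1 <- r2,r2: IF@1 ID@2 stall=0 (-) EX@3 MEM@4 WB@5
I1 ld r3 <- r3: IF@2 ID@3 stall=0 (-) EX@4 MEM@5 WB@6
I2 sub r3 <- r1,r1: IF@3 ID@4 stall=1 (RAW on I0.r1 (WB@5)) EX@6 MEM@7 WB@8
I3 add r4 <- r3,r5: IF@4 ID@6 stall=2 (RAW on I2.r3 (WB@8)) EX@9 MEM@10 WB@11
I4 add r4 <- r2,r2: IF@6 ID@9 stall=0 (-) EX@10 MEM@11 WB@12
I5 mul r4 <- r2,r1: IF@9 ID@10 stall=0 (-) EX@11 MEM@12 WB@13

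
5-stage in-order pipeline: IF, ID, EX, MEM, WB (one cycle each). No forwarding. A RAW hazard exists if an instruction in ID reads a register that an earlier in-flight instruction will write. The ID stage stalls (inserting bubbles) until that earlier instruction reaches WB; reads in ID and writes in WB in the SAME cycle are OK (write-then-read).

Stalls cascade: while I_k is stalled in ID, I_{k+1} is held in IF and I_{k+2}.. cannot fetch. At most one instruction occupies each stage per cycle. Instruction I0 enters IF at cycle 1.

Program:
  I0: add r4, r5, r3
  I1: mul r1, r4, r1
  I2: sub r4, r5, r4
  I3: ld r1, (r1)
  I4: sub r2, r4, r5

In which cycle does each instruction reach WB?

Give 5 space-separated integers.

I0 add r4 <- r5,r3: IF@1 ID@2 stall=0 (-) EX@3 MEM@4 WB@5
I1 mul r1 <- r4,r1: IF@2 ID@3 stall=2 (RAW on I0.r4 (WB@5)) EX@6 MEM@7 WB@8
I2 sub r4 <- r5,r4: IF@3 ID@6 stall=0 (-) EX@7 MEM@8 WB@9
I3 ld r1 <- r1: IF@6 ID@7 stall=1 (RAW on I1.r1 (WB@8)) EX@9 MEM@10 WB@11
I4 sub r2 <- r4,r5: IF@7 ID@9 stall=0 (-) EX@10 MEM@11 WB@12

Answer: 5 8 9 11 12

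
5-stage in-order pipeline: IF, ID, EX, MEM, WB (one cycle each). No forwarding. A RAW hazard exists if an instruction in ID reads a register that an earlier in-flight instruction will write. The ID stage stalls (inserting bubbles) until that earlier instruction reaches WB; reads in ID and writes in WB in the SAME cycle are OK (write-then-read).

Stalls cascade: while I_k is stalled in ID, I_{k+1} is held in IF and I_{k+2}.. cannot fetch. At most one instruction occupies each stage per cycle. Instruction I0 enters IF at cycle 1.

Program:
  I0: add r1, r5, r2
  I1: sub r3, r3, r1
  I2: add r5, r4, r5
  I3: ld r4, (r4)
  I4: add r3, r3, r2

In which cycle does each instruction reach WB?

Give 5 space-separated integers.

Answer: 5 8 9 10 11

Derivation:
I0 add r1 <- r5,r2: IF@1 ID@2 stall=0 (-) EX@3 MEM@4 WB@5
I1 sub r3 <- r3,r1: IF@2 ID@3 stall=2 (RAW on I0.r1 (WB@5)) EX@6 MEM@7 WB@8
I2 add r5 <- r4,r5: IF@3 ID@6 stall=0 (-) EX@7 MEM@8 WB@9
I3 ld r4 <- r4: IF@6 ID@7 stall=0 (-) EX@8 MEM@9 WB@10
I4 add r3 <- r3,r2: IF@7 ID@8 stall=0 (-) EX@9 MEM@10 WB@11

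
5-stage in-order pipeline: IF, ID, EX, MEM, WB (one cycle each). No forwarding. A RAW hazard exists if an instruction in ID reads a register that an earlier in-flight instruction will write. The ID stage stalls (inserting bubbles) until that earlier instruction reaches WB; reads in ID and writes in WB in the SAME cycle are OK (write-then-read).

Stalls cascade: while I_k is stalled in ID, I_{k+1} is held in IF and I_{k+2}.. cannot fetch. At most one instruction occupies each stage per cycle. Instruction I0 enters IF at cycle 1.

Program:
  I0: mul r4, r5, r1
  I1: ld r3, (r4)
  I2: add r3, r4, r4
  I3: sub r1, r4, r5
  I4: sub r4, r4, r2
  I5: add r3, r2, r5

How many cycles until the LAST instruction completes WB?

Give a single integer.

I0 mul r4 <- r5,r1: IF@1 ID@2 stall=0 (-) EX@3 MEM@4 WB@5
I1 ld r3 <- r4: IF@2 ID@3 stall=2 (RAW on I0.r4 (WB@5)) EX@6 MEM@7 WB@8
I2 add r3 <- r4,r4: IF@3 ID@6 stall=0 (-) EX@7 MEM@8 WB@9
I3 sub r1 <- r4,r5: IF@6 ID@7 stall=0 (-) EX@8 MEM@9 WB@10
I4 sub r4 <- r4,r2: IF@7 ID@8 stall=0 (-) EX@9 MEM@10 WB@11
I5 add r3 <- r2,r5: IF@8 ID@9 stall=0 (-) EX@10 MEM@11 WB@12

Answer: 12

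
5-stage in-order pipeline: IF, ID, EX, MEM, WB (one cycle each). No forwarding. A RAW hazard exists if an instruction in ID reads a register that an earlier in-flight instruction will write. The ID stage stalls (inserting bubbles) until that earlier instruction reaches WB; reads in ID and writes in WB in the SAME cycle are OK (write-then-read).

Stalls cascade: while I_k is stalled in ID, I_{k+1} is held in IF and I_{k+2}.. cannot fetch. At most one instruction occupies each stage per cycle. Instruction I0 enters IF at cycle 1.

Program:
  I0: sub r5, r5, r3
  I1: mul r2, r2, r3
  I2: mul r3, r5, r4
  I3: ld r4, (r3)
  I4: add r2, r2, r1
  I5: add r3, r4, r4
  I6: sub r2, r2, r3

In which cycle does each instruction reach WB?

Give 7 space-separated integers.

Answer: 5 6 8 11 12 14 17

Derivation:
I0 sub r5 <- r5,r3: IF@1 ID@2 stall=0 (-) EX@3 MEM@4 WB@5
I1 mul r2 <- r2,r3: IF@2 ID@3 stall=0 (-) EX@4 MEM@5 WB@6
I2 mul r3 <- r5,r4: IF@3 ID@4 stall=1 (RAW on I0.r5 (WB@5)) EX@6 MEM@7 WB@8
I3 ld r4 <- r3: IF@4 ID@6 stall=2 (RAW on I2.r3 (WB@8)) EX@9 MEM@10 WB@11
I4 add r2 <- r2,r1: IF@6 ID@9 stall=0 (-) EX@10 MEM@11 WB@12
I5 add r3 <- r4,r4: IF@9 ID@10 stall=1 (RAW on I3.r4 (WB@11)) EX@12 MEM@13 WB@14
I6 sub r2 <- r2,r3: IF@10 ID@12 stall=2 (RAW on I5.r3 (WB@14)) EX@15 MEM@16 WB@17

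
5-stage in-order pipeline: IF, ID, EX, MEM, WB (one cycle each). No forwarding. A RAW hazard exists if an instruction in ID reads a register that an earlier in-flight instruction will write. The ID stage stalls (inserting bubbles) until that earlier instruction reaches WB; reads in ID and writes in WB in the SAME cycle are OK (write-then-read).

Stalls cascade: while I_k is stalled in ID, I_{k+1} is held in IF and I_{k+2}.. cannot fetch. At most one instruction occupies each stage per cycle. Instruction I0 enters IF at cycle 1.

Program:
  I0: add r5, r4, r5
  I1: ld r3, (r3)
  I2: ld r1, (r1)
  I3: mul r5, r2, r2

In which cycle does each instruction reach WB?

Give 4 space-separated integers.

I0 add r5 <- r4,r5: IF@1 ID@2 stall=0 (-) EX@3 MEM@4 WB@5
I1 ld r3 <- r3: IF@2 ID@3 stall=0 (-) EX@4 MEM@5 WB@6
I2 ld r1 <- r1: IF@3 ID@4 stall=0 (-) EX@5 MEM@6 WB@7
I3 mul r5 <- r2,r2: IF@4 ID@5 stall=0 (-) EX@6 MEM@7 WB@8

Answer: 5 6 7 8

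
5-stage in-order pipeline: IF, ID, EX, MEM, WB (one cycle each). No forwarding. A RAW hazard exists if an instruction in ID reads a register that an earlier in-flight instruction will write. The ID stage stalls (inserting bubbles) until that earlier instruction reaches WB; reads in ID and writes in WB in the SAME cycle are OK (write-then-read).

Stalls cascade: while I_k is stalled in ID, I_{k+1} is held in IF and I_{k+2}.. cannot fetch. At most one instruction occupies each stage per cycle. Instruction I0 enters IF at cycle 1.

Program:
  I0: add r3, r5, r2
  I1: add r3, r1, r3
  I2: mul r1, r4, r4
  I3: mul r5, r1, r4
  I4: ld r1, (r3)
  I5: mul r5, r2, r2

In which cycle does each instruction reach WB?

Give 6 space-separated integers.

I0 add r3 <- r5,r2: IF@1 ID@2 stall=0 (-) EX@3 MEM@4 WB@5
I1 add r3 <- r1,r3: IF@2 ID@3 stall=2 (RAW on I0.r3 (WB@5)) EX@6 MEM@7 WB@8
I2 mul r1 <- r4,r4: IF@3 ID@6 stall=0 (-) EX@7 MEM@8 WB@9
I3 mul r5 <- r1,r4: IF@6 ID@7 stall=2 (RAW on I2.r1 (WB@9)) EX@10 MEM@11 WB@12
I4 ld r1 <- r3: IF@7 ID@10 stall=0 (-) EX@11 MEM@12 WB@13
I5 mul r5 <- r2,r2: IF@10 ID@11 stall=0 (-) EX@12 MEM@13 WB@14

Answer: 5 8 9 12 13 14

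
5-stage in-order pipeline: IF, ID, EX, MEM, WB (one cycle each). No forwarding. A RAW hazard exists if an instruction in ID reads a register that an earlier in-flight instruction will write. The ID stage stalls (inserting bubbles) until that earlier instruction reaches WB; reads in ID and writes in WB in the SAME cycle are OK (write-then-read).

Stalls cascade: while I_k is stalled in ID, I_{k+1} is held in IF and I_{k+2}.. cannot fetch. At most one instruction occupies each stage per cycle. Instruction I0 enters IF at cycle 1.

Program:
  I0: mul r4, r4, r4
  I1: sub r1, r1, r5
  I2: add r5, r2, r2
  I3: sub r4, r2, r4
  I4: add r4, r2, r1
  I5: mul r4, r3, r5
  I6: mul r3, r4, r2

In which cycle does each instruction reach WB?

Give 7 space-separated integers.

I0 mul r4 <- r4,r4: IF@1 ID@2 stall=0 (-) EX@3 MEM@4 WB@5
I1 sub r1 <- r1,r5: IF@2 ID@3 stall=0 (-) EX@4 MEM@5 WB@6
I2 add r5 <- r2,r2: IF@3 ID@4 stall=0 (-) EX@5 MEM@6 WB@7
I3 sub r4 <- r2,r4: IF@4 ID@5 stall=0 (-) EX@6 MEM@7 WB@8
I4 add r4 <- r2,r1: IF@5 ID@6 stall=0 (-) EX@7 MEM@8 WB@9
I5 mul r4 <- r3,r5: IF@6 ID@7 stall=0 (-) EX@8 MEM@9 WB@10
I6 mul r3 <- r4,r2: IF@7 ID@8 stall=2 (RAW on I5.r4 (WB@10)) EX@11 MEM@12 WB@13

Answer: 5 6 7 8 9 10 13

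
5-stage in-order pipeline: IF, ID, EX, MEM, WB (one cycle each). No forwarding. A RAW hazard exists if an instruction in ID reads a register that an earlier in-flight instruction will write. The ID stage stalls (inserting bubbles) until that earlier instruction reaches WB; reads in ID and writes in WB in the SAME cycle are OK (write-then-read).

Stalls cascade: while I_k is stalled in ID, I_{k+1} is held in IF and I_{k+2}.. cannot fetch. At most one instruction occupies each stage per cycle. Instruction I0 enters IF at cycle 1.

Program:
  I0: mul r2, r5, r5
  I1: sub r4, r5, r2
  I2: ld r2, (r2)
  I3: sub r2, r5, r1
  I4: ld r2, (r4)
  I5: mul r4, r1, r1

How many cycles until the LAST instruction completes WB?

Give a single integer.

Answer: 12

Derivation:
I0 mul r2 <- r5,r5: IF@1 ID@2 stall=0 (-) EX@3 MEM@4 WB@5
I1 sub r4 <- r5,r2: IF@2 ID@3 stall=2 (RAW on I0.r2 (WB@5)) EX@6 MEM@7 WB@8
I2 ld r2 <- r2: IF@3 ID@6 stall=0 (-) EX@7 MEM@8 WB@9
I3 sub r2 <- r5,r1: IF@6 ID@7 stall=0 (-) EX@8 MEM@9 WB@10
I4 ld r2 <- r4: IF@7 ID@8 stall=0 (-) EX@9 MEM@10 WB@11
I5 mul r4 <- r1,r1: IF@8 ID@9 stall=0 (-) EX@10 MEM@11 WB@12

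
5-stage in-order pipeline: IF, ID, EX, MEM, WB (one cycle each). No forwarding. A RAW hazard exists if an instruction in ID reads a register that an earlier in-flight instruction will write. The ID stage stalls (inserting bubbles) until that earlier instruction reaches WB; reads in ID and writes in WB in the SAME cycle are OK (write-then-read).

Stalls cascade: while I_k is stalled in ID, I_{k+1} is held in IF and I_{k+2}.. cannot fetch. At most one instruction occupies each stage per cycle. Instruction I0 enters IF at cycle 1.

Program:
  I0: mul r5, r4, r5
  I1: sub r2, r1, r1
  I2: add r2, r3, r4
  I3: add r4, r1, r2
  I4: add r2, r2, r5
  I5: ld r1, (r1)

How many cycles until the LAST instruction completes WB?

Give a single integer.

Answer: 12

Derivation:
I0 mul r5 <- r4,r5: IF@1 ID@2 stall=0 (-) EX@3 MEM@4 WB@5
I1 sub r2 <- r1,r1: IF@2 ID@3 stall=0 (-) EX@4 MEM@5 WB@6
I2 add r2 <- r3,r4: IF@3 ID@4 stall=0 (-) EX@5 MEM@6 WB@7
I3 add r4 <- r1,r2: IF@4 ID@5 stall=2 (RAW on I2.r2 (WB@7)) EX@8 MEM@9 WB@10
I4 add r2 <- r2,r5: IF@5 ID@8 stall=0 (-) EX@9 MEM@10 WB@11
I5 ld r1 <- r1: IF@8 ID@9 stall=0 (-) EX@10 MEM@11 WB@12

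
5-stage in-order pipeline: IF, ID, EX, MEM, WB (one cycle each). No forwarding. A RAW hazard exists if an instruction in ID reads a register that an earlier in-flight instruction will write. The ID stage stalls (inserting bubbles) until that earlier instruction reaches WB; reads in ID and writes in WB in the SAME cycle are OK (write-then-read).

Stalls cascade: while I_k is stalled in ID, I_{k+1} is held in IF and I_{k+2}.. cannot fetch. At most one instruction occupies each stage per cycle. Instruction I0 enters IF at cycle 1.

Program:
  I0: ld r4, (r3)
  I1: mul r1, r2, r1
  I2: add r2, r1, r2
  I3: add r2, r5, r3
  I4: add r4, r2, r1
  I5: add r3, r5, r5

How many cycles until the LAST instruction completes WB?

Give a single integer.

Answer: 14

Derivation:
I0 ld r4 <- r3: IF@1 ID@2 stall=0 (-) EX@3 MEM@4 WB@5
I1 mul r1 <- r2,r1: IF@2 ID@3 stall=0 (-) EX@4 MEM@5 WB@6
I2 add r2 <- r1,r2: IF@3 ID@4 stall=2 (RAW on I1.r1 (WB@6)) EX@7 MEM@8 WB@9
I3 add r2 <- r5,r3: IF@4 ID@7 stall=0 (-) EX@8 MEM@9 WB@10
I4 add r4 <- r2,r1: IF@7 ID@8 stall=2 (RAW on I3.r2 (WB@10)) EX@11 MEM@12 WB@13
I5 add r3 <- r5,r5: IF@8 ID@11 stall=0 (-) EX@12 MEM@13 WB@14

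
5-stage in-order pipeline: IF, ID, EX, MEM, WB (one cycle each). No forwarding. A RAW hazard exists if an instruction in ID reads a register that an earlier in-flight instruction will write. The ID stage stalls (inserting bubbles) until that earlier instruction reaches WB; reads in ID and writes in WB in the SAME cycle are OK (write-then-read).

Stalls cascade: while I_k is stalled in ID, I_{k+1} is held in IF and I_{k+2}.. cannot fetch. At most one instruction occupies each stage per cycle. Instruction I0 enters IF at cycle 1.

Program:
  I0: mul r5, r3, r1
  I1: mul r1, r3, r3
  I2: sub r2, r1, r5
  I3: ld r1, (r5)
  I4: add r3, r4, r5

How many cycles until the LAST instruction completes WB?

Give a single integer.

Answer: 11

Derivation:
I0 mul r5 <- r3,r1: IF@1 ID@2 stall=0 (-) EX@3 MEM@4 WB@5
I1 mul r1 <- r3,r3: IF@2 ID@3 stall=0 (-) EX@4 MEM@5 WB@6
I2 sub r2 <- r1,r5: IF@3 ID@4 stall=2 (RAW on I1.r1 (WB@6)) EX@7 MEM@8 WB@9
I3 ld r1 <- r5: IF@4 ID@7 stall=0 (-) EX@8 MEM@9 WB@10
I4 add r3 <- r4,r5: IF@7 ID@8 stall=0 (-) EX@9 MEM@10 WB@11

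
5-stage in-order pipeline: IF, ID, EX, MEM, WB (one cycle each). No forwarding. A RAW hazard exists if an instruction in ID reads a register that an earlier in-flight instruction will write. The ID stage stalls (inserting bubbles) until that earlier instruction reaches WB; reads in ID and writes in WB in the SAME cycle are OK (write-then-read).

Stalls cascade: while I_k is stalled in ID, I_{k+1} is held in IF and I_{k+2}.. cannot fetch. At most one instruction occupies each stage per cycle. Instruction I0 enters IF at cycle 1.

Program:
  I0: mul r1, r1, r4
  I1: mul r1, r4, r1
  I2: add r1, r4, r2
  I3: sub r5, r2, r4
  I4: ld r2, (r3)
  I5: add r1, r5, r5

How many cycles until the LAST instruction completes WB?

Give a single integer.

Answer: 13

Derivation:
I0 mul r1 <- r1,r4: IF@1 ID@2 stall=0 (-) EX@3 MEM@4 WB@5
I1 mul r1 <- r4,r1: IF@2 ID@3 stall=2 (RAW on I0.r1 (WB@5)) EX@6 MEM@7 WB@8
I2 add r1 <- r4,r2: IF@3 ID@6 stall=0 (-) EX@7 MEM@8 WB@9
I3 sub r5 <- r2,r4: IF@6 ID@7 stall=0 (-) EX@8 MEM@9 WB@10
I4 ld r2 <- r3: IF@7 ID@8 stall=0 (-) EX@9 MEM@10 WB@11
I5 add r1 <- r5,r5: IF@8 ID@9 stall=1 (RAW on I3.r5 (WB@10)) EX@11 MEM@12 WB@13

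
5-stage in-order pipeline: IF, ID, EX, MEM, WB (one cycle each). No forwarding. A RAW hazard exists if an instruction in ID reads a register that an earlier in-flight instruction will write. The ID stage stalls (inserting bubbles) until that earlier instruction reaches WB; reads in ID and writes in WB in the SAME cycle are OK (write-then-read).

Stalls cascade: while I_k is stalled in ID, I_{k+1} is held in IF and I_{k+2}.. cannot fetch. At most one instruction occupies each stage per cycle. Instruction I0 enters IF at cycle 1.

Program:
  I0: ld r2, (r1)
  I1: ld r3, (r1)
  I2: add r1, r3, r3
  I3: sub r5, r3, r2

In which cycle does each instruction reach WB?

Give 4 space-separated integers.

Answer: 5 6 9 10

Derivation:
I0 ld r2 <- r1: IF@1 ID@2 stall=0 (-) EX@3 MEM@4 WB@5
I1 ld r3 <- r1: IF@2 ID@3 stall=0 (-) EX@4 MEM@5 WB@6
I2 add r1 <- r3,r3: IF@3 ID@4 stall=2 (RAW on I1.r3 (WB@6)) EX@7 MEM@8 WB@9
I3 sub r5 <- r3,r2: IF@4 ID@7 stall=0 (-) EX@8 MEM@9 WB@10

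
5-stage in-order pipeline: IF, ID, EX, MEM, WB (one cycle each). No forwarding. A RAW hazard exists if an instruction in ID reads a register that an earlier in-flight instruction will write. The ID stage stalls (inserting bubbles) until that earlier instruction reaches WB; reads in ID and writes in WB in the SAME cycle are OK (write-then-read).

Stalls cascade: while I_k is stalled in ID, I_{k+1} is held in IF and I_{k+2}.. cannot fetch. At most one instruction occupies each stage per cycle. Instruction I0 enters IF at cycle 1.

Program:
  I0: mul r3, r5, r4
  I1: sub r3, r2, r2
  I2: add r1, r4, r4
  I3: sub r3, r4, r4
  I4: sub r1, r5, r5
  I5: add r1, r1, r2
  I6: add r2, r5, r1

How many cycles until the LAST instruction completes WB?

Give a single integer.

Answer: 15

Derivation:
I0 mul r3 <- r5,r4: IF@1 ID@2 stall=0 (-) EX@3 MEM@4 WB@5
I1 sub r3 <- r2,r2: IF@2 ID@3 stall=0 (-) EX@4 MEM@5 WB@6
I2 add r1 <- r4,r4: IF@3 ID@4 stall=0 (-) EX@5 MEM@6 WB@7
I3 sub r3 <- r4,r4: IF@4 ID@5 stall=0 (-) EX@6 MEM@7 WB@8
I4 sub r1 <- r5,r5: IF@5 ID@6 stall=0 (-) EX@7 MEM@8 WB@9
I5 add r1 <- r1,r2: IF@6 ID@7 stall=2 (RAW on I4.r1 (WB@9)) EX@10 MEM@11 WB@12
I6 add r2 <- r5,r1: IF@7 ID@10 stall=2 (RAW on I5.r1 (WB@12)) EX@13 MEM@14 WB@15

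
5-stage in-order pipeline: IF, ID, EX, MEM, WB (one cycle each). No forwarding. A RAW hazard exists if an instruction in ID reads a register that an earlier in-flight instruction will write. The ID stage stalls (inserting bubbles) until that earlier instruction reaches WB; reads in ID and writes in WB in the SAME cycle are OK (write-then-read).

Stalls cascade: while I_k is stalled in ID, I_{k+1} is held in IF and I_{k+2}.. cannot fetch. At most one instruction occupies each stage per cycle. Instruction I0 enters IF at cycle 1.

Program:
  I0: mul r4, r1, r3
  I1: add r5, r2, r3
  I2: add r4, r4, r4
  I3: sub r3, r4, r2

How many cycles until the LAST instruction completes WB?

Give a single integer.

I0 mul r4 <- r1,r3: IF@1 ID@2 stall=0 (-) EX@3 MEM@4 WB@5
I1 add r5 <- r2,r3: IF@2 ID@3 stall=0 (-) EX@4 MEM@5 WB@6
I2 add r4 <- r4,r4: IF@3 ID@4 stall=1 (RAW on I0.r4 (WB@5)) EX@6 MEM@7 WB@8
I3 sub r3 <- r4,r2: IF@4 ID@6 stall=2 (RAW on I2.r4 (WB@8)) EX@9 MEM@10 WB@11

Answer: 11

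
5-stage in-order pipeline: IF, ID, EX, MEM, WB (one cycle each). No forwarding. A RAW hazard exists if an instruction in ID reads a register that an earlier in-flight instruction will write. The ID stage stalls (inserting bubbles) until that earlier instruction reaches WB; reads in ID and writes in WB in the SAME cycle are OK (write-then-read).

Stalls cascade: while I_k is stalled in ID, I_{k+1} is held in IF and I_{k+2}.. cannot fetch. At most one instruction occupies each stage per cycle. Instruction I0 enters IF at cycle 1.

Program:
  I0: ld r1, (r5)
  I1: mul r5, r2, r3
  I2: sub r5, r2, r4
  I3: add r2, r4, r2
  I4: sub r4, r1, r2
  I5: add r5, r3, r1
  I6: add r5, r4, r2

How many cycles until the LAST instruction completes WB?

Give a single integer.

Answer: 14

Derivation:
I0 ld r1 <- r5: IF@1 ID@2 stall=0 (-) EX@3 MEM@4 WB@5
I1 mul r5 <- r2,r3: IF@2 ID@3 stall=0 (-) EX@4 MEM@5 WB@6
I2 sub r5 <- r2,r4: IF@3 ID@4 stall=0 (-) EX@5 MEM@6 WB@7
I3 add r2 <- r4,r2: IF@4 ID@5 stall=0 (-) EX@6 MEM@7 WB@8
I4 sub r4 <- r1,r2: IF@5 ID@6 stall=2 (RAW on I3.r2 (WB@8)) EX@9 MEM@10 WB@11
I5 add r5 <- r3,r1: IF@6 ID@9 stall=0 (-) EX@10 MEM@11 WB@12
I6 add r5 <- r4,r2: IF@9 ID@10 stall=1 (RAW on I4.r4 (WB@11)) EX@12 MEM@13 WB@14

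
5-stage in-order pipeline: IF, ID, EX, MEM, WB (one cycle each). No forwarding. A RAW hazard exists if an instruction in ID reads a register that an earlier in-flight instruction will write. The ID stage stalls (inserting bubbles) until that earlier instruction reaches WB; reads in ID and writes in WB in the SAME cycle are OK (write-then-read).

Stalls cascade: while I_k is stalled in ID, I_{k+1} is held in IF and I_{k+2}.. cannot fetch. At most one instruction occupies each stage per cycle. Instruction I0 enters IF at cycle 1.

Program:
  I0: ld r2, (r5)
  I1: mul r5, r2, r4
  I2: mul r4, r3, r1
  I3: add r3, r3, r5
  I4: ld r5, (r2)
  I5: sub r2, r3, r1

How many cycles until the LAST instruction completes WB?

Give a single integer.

I0 ld r2 <- r5: IF@1 ID@2 stall=0 (-) EX@3 MEM@4 WB@5
I1 mul r5 <- r2,r4: IF@2 ID@3 stall=2 (RAW on I0.r2 (WB@5)) EX@6 MEM@7 WB@8
I2 mul r4 <- r3,r1: IF@3 ID@6 stall=0 (-) EX@7 MEM@8 WB@9
I3 add r3 <- r3,r5: IF@6 ID@7 stall=1 (RAW on I1.r5 (WB@8)) EX@9 MEM@10 WB@11
I4 ld r5 <- r2: IF@7 ID@9 stall=0 (-) EX@10 MEM@11 WB@12
I5 sub r2 <- r3,r1: IF@9 ID@10 stall=1 (RAW on I3.r3 (WB@11)) EX@12 MEM@13 WB@14

Answer: 14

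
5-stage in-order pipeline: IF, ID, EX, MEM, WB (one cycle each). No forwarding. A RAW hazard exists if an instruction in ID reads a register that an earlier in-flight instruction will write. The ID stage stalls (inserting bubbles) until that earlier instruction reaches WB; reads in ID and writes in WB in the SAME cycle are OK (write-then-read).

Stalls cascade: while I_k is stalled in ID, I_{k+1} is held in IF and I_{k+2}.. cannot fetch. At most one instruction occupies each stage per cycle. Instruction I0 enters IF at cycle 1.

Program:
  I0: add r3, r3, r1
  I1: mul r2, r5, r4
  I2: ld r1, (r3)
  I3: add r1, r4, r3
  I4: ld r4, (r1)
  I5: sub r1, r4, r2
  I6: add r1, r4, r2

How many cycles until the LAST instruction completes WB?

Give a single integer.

I0 add r3 <- r3,r1: IF@1 ID@2 stall=0 (-) EX@3 MEM@4 WB@5
I1 mul r2 <- r5,r4: IF@2 ID@3 stall=0 (-) EX@4 MEM@5 WB@6
I2 ld r1 <- r3: IF@3 ID@4 stall=1 (RAW on I0.r3 (WB@5)) EX@6 MEM@7 WB@8
I3 add r1 <- r4,r3: IF@4 ID@6 stall=0 (-) EX@7 MEM@8 WB@9
I4 ld r4 <- r1: IF@6 ID@7 stall=2 (RAW on I3.r1 (WB@9)) EX@10 MEM@11 WB@12
I5 sub r1 <- r4,r2: IF@7 ID@10 stall=2 (RAW on I4.r4 (WB@12)) EX@13 MEM@14 WB@15
I6 add r1 <- r4,r2: IF@10 ID@13 stall=0 (-) EX@14 MEM@15 WB@16

Answer: 16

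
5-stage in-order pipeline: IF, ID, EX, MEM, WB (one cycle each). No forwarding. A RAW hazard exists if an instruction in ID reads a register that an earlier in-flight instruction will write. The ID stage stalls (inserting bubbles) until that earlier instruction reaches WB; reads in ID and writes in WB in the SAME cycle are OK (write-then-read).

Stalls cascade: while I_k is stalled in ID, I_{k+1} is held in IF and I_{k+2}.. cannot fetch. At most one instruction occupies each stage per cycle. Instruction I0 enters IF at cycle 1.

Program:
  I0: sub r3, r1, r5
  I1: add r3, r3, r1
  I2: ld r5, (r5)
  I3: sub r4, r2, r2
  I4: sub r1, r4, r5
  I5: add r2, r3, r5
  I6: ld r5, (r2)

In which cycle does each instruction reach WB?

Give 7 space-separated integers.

I0 sub r3 <- r1,r5: IF@1 ID@2 stall=0 (-) EX@3 MEM@4 WB@5
I1 add r3 <- r3,r1: IF@2 ID@3 stall=2 (RAW on I0.r3 (WB@5)) EX@6 MEM@7 WB@8
I2 ld r5 <- r5: IF@3 ID@6 stall=0 (-) EX@7 MEM@8 WB@9
I3 sub r4 <- r2,r2: IF@6 ID@7 stall=0 (-) EX@8 MEM@9 WB@10
I4 sub r1 <- r4,r5: IF@7 ID@8 stall=2 (RAW on I3.r4 (WB@10)) EX@11 MEM@12 WB@13
I5 add r2 <- r3,r5: IF@8 ID@11 stall=0 (-) EX@12 MEM@13 WB@14
I6 ld r5 <- r2: IF@11 ID@12 stall=2 (RAW on I5.r2 (WB@14)) EX@15 MEM@16 WB@17

Answer: 5 8 9 10 13 14 17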